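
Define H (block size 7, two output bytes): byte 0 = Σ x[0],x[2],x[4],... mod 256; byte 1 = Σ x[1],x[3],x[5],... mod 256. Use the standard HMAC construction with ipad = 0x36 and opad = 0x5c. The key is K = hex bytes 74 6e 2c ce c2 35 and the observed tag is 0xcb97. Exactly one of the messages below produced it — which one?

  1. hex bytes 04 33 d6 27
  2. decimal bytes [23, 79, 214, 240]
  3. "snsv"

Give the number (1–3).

3

Key hex bytes 74 6e 2c ce c2 35 is 6 bytes ≤ B = 7; zero-pad to 7 bytes: K' = 74 6e 2c ce c2 35 00.
K' ⊕ ipad = 42 58 1a f8 f4 03 36; K' ⊕ opad = 28 32 70 92 9e 69 5c.
m1: inner = H(42 58 1a f8 f4 03 36 04 33 d6 27) = e0 2d; tag = H(28 32 70 92 9e 69 5c e0 2d) = bf0d
m2: inner = H(42 58 1a f8 f4 03 36 17 4f d6 f0) = c5 40; tag = H(28 32 70 92 9e 69 5c c5 40) = d2f2
m3: inner = H(42 58 1a f8 f4 03 36 73 6e 73 76) = 6a 39; tag = H(28 32 70 92 9e 69 5c 6a 39) = cb97 ← matches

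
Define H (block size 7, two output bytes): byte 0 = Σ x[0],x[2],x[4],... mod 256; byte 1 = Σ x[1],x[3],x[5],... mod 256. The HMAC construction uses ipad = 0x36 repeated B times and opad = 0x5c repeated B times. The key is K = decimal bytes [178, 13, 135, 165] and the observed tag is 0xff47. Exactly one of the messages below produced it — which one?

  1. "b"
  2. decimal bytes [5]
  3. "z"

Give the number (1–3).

Key decimal bytes [178, 13, 135, 165] = b2 0d 87 a5 is 4 bytes ≤ B = 7; zero-pad to 7 bytes: K' = b2 0d 87 a5 00 00 00.
K' ⊕ ipad = 84 3b b1 93 36 36 36; K' ⊕ opad = ee 51 db f9 5c 5c 5c.
m1: inner = H(84 3b b1 93 36 36 36 62) = a1 66; tag = H(ee 51 db f9 5c 5c 5c a1 66) = e747
m2: inner = H(84 3b b1 93 36 36 36 05) = a1 09; tag = H(ee 51 db f9 5c 5c 5c a1 09) = 8a47
m3: inner = H(84 3b b1 93 36 36 36 7a) = a1 7e; tag = H(ee 51 db f9 5c 5c 5c a1 7e) = ff47 ← matches

3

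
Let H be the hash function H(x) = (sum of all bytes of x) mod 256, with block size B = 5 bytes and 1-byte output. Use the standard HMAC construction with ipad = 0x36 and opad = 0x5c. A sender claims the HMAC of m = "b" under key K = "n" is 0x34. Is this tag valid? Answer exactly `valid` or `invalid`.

Key "n" = 6e is 1 byte ≤ B = 5; zero-pad to 5 bytes: K' = 6e 00 00 00 00.
K' ⊕ ipad = 58 36 36 36 36; K' ⊕ opad = 32 5c 5c 5c 5c.
Inner hash: sum = 88+54+54+54+54+98 = 402; mod 256 = 146 → 92.
Outer hash (recomputed tag): sum = 50+92+92+92+92+146 = 564; mod 256 = 52 → 34.
Recomputed tag = 34; claimed = 34 → match.

valid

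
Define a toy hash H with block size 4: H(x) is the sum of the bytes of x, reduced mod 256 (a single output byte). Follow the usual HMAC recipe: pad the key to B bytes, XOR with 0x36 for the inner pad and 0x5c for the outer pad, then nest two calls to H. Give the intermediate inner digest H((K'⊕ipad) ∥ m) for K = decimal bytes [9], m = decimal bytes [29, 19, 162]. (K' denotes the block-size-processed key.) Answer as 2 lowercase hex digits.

b3

Key decimal bytes [9] = 09 is 1 byte ≤ B = 4; zero-pad to 4 bytes: K' = 09 00 00 00.
K' ⊕ ipad = 3f 36 36 36.
Inner input = 3f 36 36 36 ∥ 1d 13 a2.
Inner hash: sum = 63+54+54+54+29+19+162 = 435; mod 256 = 179 → b3.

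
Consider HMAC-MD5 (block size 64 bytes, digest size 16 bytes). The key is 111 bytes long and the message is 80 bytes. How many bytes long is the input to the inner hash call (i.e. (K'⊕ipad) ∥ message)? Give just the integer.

144

Key is 111 > 64 bytes, so it is hashed to 16 bytes then zero-padded to 64: |K'| = 64.
Inner input = (K'⊕ipad) ∥ m → 64 + 80 = 144 bytes.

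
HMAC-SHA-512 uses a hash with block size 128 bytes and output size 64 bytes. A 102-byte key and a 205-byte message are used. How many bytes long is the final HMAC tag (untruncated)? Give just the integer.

The tag is one SHA-512 digest: 64 bytes.

64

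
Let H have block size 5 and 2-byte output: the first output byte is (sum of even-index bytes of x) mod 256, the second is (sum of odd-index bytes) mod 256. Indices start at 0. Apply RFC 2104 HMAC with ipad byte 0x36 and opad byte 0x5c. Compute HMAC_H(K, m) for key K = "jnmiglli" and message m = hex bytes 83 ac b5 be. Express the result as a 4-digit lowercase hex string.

b6be

Key "jnmiglli" = 6a 6e 6d 69 67 6c 6c 69 is 8 bytes > B = 5, so hash it first: H(key) = aa ac, then zero-pad to 5 bytes: K' = aa ac 00 00 00.
K' ⊕ ipad = 9c 9a 36 36 36.  K' ⊕ opad = f6 f0 5c 5c 5c.
Inner input = (K'⊕ipad) ∥ m = 9c 9a 36 36 36 ∥ 83 ac b5 be.
Inner hash: even-index sum = 626 mod 256 = 114; odd-index sum = 520 mod 256 = 8 → 72 08.
Outer input = (K'⊕opad) ∥ inner = f6 f0 5c 5c 5c ∥ 72 08.
Outer hash (tag): even-index sum = 438 mod 256 = 182; odd-index sum = 446 mod 256 = 190 → b6 be.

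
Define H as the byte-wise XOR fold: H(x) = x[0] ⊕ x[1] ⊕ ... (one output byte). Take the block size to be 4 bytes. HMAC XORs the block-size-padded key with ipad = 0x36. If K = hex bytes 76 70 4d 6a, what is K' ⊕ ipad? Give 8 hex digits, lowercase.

40467b5c

Key hex bytes 76 70 4d 6a is exactly B = 4 bytes: K' = 76 70 4d 6a.
XOR each byte with 0x36: 76⊕36=40, 70⊕36=46, 4d⊕36=7b, 6a⊕36=5c.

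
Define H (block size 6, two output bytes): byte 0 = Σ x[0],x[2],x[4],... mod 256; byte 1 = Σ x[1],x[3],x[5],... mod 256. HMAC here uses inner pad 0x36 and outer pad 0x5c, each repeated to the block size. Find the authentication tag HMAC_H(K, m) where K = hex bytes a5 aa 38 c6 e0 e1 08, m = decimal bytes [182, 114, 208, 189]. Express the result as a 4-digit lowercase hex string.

36c7

Key hex bytes a5 aa 38 c6 e0 e1 08 is 7 bytes > B = 6, so hash it first: H(key) = c5 51, then zero-pad to 6 bytes: K' = c5 51 00 00 00 00.
K' ⊕ ipad = f3 67 36 36 36 36.  K' ⊕ opad = 99 0d 5c 5c 5c 5c.
Inner input = (K'⊕ipad) ∥ m = f3 67 36 36 36 36 ∥ b6 72 d0 bd.
Inner hash: even-index sum = 741 mod 256 = 229; odd-index sum = 514 mod 256 = 2 → e5 02.
Outer input = (K'⊕opad) ∥ inner = 99 0d 5c 5c 5c 5c ∥ e5 02.
Outer hash (tag): even-index sum = 566 mod 256 = 54; odd-index sum = 199 mod 256 = 199 → 36 c7.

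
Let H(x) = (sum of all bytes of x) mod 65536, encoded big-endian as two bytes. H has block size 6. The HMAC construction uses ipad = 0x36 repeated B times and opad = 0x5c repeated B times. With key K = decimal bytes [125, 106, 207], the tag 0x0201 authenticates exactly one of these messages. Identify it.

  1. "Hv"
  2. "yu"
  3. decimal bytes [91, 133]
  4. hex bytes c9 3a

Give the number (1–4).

Key decimal bytes [125, 106, 207] = 7d 6a cf is 3 bytes ≤ B = 6; zero-pad to 6 bytes: K' = 7d 6a cf 00 00 00.
K' ⊕ ipad = 4b 5c f9 36 36 36; K' ⊕ opad = 21 36 93 5c 5c 5c.
m1: inner = H(4b 5c f9 36 36 36 48 76) = 03 00; tag = H(21 36 93 5c 5c 5c 03 00) = 0201 ← matches
m2: inner = H(4b 5c f9 36 36 36 79 75) = 03 30; tag = H(21 36 93 5c 5c 5c 03 30) = 0231
m3: inner = H(4b 5c f9 36 36 36 5b 85) = 03 22; tag = H(21 36 93 5c 5c 5c 03 22) = 0223
m4: inner = H(4b 5c f9 36 36 36 c9 3a) = 03 45; tag = H(21 36 93 5c 5c 5c 03 45) = 0246

1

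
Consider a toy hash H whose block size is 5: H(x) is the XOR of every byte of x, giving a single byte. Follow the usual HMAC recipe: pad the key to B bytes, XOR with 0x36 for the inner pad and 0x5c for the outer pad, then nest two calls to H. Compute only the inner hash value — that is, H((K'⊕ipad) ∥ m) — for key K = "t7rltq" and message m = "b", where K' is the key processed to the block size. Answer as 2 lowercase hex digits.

0c

Key "t7rltq" = 74 37 72 6c 74 71 is 6 bytes > B = 5, so hash it first: H(key) = 58, then zero-pad to 5 bytes: K' = 58 00 00 00 00.
K' ⊕ ipad = 6e 36 36 36 36.
Inner input = 6e 36 36 36 36 ∥ 62.
Inner hash: XOR 6e⊕36⊕36⊕36⊕36⊕62 = 0c.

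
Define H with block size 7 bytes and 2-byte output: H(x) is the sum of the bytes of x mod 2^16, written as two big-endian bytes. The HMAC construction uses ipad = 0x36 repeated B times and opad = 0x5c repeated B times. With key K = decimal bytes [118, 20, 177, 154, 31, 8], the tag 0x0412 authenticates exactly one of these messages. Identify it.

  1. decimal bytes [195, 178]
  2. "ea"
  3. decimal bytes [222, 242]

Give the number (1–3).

Key decimal bytes [118, 20, 177, 154, 31, 8] = 76 14 b1 9a 1f 08 is 6 bytes ≤ B = 7; zero-pad to 7 bytes: K' = 76 14 b1 9a 1f 08 00.
K' ⊕ ipad = 40 22 87 ac 29 3e 36; K' ⊕ opad = 2a 48 ed c6 43 54 5c.
m1: inner = H(40 22 87 ac 29 3e 36 c3 b2) = 03 a7; tag = H(2a 48 ed c6 43 54 5c 03 a7) = 03c2
m2: inner = H(40 22 87 ac 29 3e 36 65 61) = 02 f8; tag = H(2a 48 ed c6 43 54 5c 02 f8) = 0412 ← matches
m3: inner = H(40 22 87 ac 29 3e 36 de f2) = 04 02; tag = H(2a 48 ed c6 43 54 5c 04 02) = 031e

2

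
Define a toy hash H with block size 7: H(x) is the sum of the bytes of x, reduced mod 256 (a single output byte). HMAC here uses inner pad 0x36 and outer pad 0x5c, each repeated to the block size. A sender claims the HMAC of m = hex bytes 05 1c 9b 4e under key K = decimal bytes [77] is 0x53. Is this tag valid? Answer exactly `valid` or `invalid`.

Key decimal bytes [77] = 4d is 1 byte ≤ B = 7; zero-pad to 7 bytes: K' = 4d 00 00 00 00 00 00.
K' ⊕ ipad = 7b 36 36 36 36 36 36; K' ⊕ opad = 11 5c 5c 5c 5c 5c 5c.
Inner hash: sum = 123+54+54+54+54+54+54+5+28+155+78 = 713; mod 256 = 201 → c9.
Outer hash (recomputed tag): sum = 17+92+92+92+92+92+92+201 = 770; mod 256 = 2 → 02.
Recomputed tag = 02; claimed = 53 → mismatch.

invalid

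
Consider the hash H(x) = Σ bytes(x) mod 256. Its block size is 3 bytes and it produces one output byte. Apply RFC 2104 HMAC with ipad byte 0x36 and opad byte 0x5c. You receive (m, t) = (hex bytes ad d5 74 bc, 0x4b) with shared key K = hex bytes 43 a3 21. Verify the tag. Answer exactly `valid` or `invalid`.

invalid

Key hex bytes 43 a3 21 is exactly B = 3 bytes: K' = 43 a3 21.
K' ⊕ ipad = 75 95 17; K' ⊕ opad = 1f ff 7d.
Inner hash: sum = 117+149+23+173+213+116+188 = 979; mod 256 = 211 → d3.
Outer hash (recomputed tag): sum = 31+255+125+211 = 622; mod 256 = 110 → 6e.
Recomputed tag = 6e; claimed = 4b → mismatch.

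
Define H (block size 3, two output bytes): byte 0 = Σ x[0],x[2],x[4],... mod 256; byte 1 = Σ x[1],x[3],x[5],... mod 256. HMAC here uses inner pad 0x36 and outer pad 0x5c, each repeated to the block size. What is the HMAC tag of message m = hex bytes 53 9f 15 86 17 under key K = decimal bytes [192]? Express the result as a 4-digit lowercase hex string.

adad

Key decimal bytes [192] = c0 is 1 byte ≤ B = 3; zero-pad to 3 bytes: K' = c0 00 00.
K' ⊕ ipad = f6 36 36.  K' ⊕ opad = 9c 5c 5c.
Inner input = (K'⊕ipad) ∥ m = f6 36 36 ∥ 53 9f 15 86 17.
Inner hash: even-index sum = 593 mod 256 = 81; odd-index sum = 181 mod 256 = 181 → 51 b5.
Outer input = (K'⊕opad) ∥ inner = 9c 5c 5c ∥ 51 b5.
Outer hash (tag): even-index sum = 429 mod 256 = 173; odd-index sum = 173 mod 256 = 173 → ad ad.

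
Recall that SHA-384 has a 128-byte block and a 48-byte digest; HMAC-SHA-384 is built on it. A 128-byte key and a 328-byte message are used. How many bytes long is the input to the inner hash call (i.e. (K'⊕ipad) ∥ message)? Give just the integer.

456

Key is 128 ≤ 128 bytes, zero-padded: |K'| = 128.
Inner input = (K'⊕ipad) ∥ m → 128 + 328 = 456 bytes.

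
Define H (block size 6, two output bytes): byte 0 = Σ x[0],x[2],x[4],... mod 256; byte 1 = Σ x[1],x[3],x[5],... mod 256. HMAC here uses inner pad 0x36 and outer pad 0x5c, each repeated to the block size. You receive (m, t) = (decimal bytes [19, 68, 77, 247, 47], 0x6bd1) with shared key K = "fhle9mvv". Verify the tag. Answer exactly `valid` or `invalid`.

invalid

Key "fhle9mvv" = 66 68 6c 65 39 6d 76 76 is 8 bytes > B = 6, so hash it first: H(key) = 81 b0, then zero-pad to 6 bytes: K' = 81 b0 00 00 00 00.
K' ⊕ ipad = b7 86 36 36 36 36; K' ⊕ opad = dd ec 5c 5c 5c 5c.
Inner hash: even-index sum = 434 mod 256 = 178; odd-index sum = 557 mod 256 = 45 → b2 2d.
Outer hash (recomputed tag): even-index sum = 583 mod 256 = 71; odd-index sum = 465 mod 256 = 209 → 47 d1.
Recomputed tag = 47d1; claimed = 6bd1 → mismatch.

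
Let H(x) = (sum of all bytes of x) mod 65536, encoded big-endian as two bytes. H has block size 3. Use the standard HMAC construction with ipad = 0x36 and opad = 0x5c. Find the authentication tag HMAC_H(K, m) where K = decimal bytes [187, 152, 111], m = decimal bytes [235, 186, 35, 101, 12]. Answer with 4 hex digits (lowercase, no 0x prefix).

02ae

Key decimal bytes [187, 152, 111] = bb 98 6f is exactly B = 3 bytes: K' = bb 98 6f.
K' ⊕ ipad = 8d ae 59.  K' ⊕ opad = e7 c4 33.
Inner input = (K'⊕ipad) ∥ m = 8d ae 59 ∥ eb ba 23 65 0c.
Inner hash: sum = 141+174+89+235+186+35+101+12 = 973 → 03 cd.
Outer input = (K'⊕opad) ∥ inner = e7 c4 33 ∥ 03 cd.
Outer hash (tag): sum = 231+196+51+3+205 = 686 → 02 ae.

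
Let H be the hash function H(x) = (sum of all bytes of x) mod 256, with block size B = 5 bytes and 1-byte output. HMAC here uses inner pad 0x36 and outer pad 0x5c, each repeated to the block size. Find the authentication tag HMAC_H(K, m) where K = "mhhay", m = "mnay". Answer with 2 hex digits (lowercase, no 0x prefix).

Key "mhhay" = 6d 68 68 61 79 is exactly B = 5 bytes: K' = 6d 68 68 61 79.
K' ⊕ ipad = 5b 5e 5e 57 4f.  K' ⊕ opad = 31 34 34 3d 25.
Inner input = (K'⊕ipad) ∥ m = 5b 5e 5e 57 4f ∥ 6d 6e 61 79.
Inner hash: sum = 91+94+94+87+79+109+110+97+121 = 882; mod 256 = 114 → 72.
Outer input = (K'⊕opad) ∥ inner = 31 34 34 3d 25 ∥ 72.
Outer hash (tag): sum = 49+52+52+61+37+114 = 365; mod 256 = 109 → 6d.

6d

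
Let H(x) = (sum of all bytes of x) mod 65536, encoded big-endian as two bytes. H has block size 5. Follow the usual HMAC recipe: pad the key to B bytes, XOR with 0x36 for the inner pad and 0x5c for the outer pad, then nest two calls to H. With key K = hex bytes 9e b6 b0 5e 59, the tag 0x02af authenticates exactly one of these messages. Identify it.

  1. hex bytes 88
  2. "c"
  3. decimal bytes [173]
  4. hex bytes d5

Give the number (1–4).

1

Key hex bytes 9e b6 b0 5e 59 is exactly B = 5 bytes: K' = 9e b6 b0 5e 59.
K' ⊕ ipad = a8 80 86 68 6f; K' ⊕ opad = c2 ea ec 02 05.
m1: inner = H(a8 80 86 68 6f 88) = 03 0d; tag = H(c2 ea ec 02 05 03 0d) = 02af ← matches
m2: inner = H(a8 80 86 68 6f 63) = 02 e8; tag = H(c2 ea ec 02 05 02 e8) = 0389
m3: inner = H(a8 80 86 68 6f ad) = 03 32; tag = H(c2 ea ec 02 05 03 32) = 02d4
m4: inner = H(a8 80 86 68 6f d5) = 03 5a; tag = H(c2 ea ec 02 05 03 5a) = 02fc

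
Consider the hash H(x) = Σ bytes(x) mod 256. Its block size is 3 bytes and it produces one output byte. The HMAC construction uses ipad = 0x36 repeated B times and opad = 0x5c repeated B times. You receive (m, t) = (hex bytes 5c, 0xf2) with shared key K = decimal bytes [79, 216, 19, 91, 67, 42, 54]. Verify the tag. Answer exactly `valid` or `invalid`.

valid

Key decimal bytes [79, 216, 19, 91, 67, 42, 54] = 4f d8 13 5b 43 2a 36 is 7 bytes > B = 3, so hash it first: H(key) = 38, then zero-pad to 3 bytes: K' = 38 00 00.
K' ⊕ ipad = 0e 36 36; K' ⊕ opad = 64 5c 5c.
Inner hash: sum = 14+54+54+92 = 214 → d6.
Outer hash (recomputed tag): sum = 100+92+92+214 = 498; mod 256 = 242 → f2.
Recomputed tag = f2; claimed = f2 → match.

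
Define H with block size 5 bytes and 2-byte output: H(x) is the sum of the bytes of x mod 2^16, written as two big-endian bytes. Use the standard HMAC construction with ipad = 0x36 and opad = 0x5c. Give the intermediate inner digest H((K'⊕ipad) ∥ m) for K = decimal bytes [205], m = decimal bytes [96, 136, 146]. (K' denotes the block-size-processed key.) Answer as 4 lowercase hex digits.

034d

Key decimal bytes [205] = cd is 1 byte ≤ B = 5; zero-pad to 5 bytes: K' = cd 00 00 00 00.
K' ⊕ ipad = fb 36 36 36 36.
Inner input = fb 36 36 36 36 ∥ 60 88 92.
Inner hash: sum = 251+54+54+54+54+96+136+146 = 845 → 03 4d.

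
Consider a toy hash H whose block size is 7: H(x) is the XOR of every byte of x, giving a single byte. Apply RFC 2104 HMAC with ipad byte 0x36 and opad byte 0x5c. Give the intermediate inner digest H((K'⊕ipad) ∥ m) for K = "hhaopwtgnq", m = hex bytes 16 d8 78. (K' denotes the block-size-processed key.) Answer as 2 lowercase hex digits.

Key "hhaopwtgnq" = 68 68 61 6f 70 77 74 67 6e 71 is 10 bytes > B = 7, so hash it first: H(key) = 05, then zero-pad to 7 bytes: K' = 05 00 00 00 00 00 00.
K' ⊕ ipad = 33 36 36 36 36 36 36.
Inner input = 33 36 36 36 36 36 36 ∥ 16 d8 78.
Inner hash: XOR 33⊕36⊕36⊕36⊕36⊕36⊕36⊕16⊕d8⊕78 = 85.

85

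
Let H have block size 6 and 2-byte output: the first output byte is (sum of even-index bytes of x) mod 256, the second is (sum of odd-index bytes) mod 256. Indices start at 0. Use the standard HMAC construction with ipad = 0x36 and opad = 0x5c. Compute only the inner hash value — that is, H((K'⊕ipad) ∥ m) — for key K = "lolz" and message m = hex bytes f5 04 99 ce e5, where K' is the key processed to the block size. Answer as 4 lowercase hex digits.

Key "lolz" = 6c 6f 6c 7a is 4 bytes ≤ B = 6; zero-pad to 6 bytes: K' = 6c 6f 6c 7a 00 00.
K' ⊕ ipad = 5a 59 5a 4c 36 36.
Inner input = 5a 59 5a 4c 36 36 ∥ f5 04 99 ce e5.
Inner hash: even-index sum = 861 mod 256 = 93; odd-index sum = 429 mod 256 = 173 → 5d ad.

5dad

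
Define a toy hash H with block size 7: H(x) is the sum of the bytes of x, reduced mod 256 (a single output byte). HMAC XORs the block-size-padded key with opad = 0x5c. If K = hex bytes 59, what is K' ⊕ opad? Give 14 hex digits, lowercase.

Key hex bytes 59 is 1 byte ≤ B = 7; zero-pad to 7 bytes: K' = 59 00 00 00 00 00 00.
XOR each byte with 0x5c: 59⊕5c=05, 00⊕5c=5c, 00⊕5c=5c, 00⊕5c=5c, 00⊕5c=5c, 00⊕5c=5c, 00⊕5c=5c.

055c5c5c5c5c5c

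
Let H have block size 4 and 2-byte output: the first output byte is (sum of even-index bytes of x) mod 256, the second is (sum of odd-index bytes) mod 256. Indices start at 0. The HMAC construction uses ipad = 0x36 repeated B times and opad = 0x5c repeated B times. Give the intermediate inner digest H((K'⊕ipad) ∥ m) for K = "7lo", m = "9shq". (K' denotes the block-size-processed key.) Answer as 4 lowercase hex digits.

fb74

Key "7lo" = 37 6c 6f is 3 bytes ≤ B = 4; zero-pad to 4 bytes: K' = 37 6c 6f 00.
K' ⊕ ipad = 01 5a 59 36.
Inner input = 01 5a 59 36 ∥ 39 73 68 71.
Inner hash: even-index sum = 251 mod 256 = 251; odd-index sum = 372 mod 256 = 116 → fb 74.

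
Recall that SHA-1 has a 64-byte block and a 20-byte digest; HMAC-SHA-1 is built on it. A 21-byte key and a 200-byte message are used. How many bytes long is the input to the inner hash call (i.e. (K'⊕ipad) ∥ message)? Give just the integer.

Key is 21 ≤ 64 bytes, zero-padded: |K'| = 64.
Inner input = (K'⊕ipad) ∥ m → 64 + 200 = 264 bytes.

264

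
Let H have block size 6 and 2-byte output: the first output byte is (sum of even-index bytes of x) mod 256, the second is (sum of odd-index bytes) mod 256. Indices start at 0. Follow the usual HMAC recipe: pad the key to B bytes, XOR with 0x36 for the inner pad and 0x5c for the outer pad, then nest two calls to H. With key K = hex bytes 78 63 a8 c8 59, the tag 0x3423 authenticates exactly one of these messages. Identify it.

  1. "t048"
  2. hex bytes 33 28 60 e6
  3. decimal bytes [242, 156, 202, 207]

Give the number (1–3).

Key hex bytes 78 63 a8 c8 59 is 5 bytes ≤ B = 6; zero-pad to 6 bytes: K' = 78 63 a8 c8 59 00.
K' ⊕ ipad = 4e 55 9e fe 6f 36; K' ⊕ opad = 24 3f f4 94 05 5c.
m1: inner = H(4e 55 9e fe 6f 36 74 30 34 38) = 03 f1; tag = H(24 3f f4 94 05 5c 03 f1) = 2020
m2: inner = H(4e 55 9e fe 6f 36 33 28 60 e6) = ee 97; tag = H(24 3f f4 94 05 5c ee 97) = 0bc6
m3: inner = H(4e 55 9e fe 6f 36 f2 9c ca cf) = 17 f4; tag = H(24 3f f4 94 05 5c 17 f4) = 3423 ← matches

3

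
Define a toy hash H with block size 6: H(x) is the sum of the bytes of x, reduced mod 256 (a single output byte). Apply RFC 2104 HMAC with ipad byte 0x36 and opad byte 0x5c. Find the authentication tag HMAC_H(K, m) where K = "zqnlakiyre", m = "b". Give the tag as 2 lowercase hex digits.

ce

Key "zqnlakiyre" = 7a 71 6e 6c 61 6b 69 79 72 65 is 10 bytes > B = 6, so hash it first: H(key) = 4a, then zero-pad to 6 bytes: K' = 4a 00 00 00 00 00.
K' ⊕ ipad = 7c 36 36 36 36 36.  K' ⊕ opad = 16 5c 5c 5c 5c 5c.
Inner input = (K'⊕ipad) ∥ m = 7c 36 36 36 36 36 ∥ 62.
Inner hash: sum = 124+54+54+54+54+54+98 = 492; mod 256 = 236 → ec.
Outer input = (K'⊕opad) ∥ inner = 16 5c 5c 5c 5c 5c ∥ ec.
Outer hash (tag): sum = 22+92+92+92+92+92+236 = 718; mod 256 = 206 → ce.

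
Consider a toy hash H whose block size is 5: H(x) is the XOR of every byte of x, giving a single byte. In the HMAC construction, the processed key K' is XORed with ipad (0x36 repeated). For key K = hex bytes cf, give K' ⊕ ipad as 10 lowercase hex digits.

f936363636

Key hex bytes cf is 1 byte ≤ B = 5; zero-pad to 5 bytes: K' = cf 00 00 00 00.
XOR each byte with 0x36: cf⊕36=f9, 00⊕36=36, 00⊕36=36, 00⊕36=36, 00⊕36=36.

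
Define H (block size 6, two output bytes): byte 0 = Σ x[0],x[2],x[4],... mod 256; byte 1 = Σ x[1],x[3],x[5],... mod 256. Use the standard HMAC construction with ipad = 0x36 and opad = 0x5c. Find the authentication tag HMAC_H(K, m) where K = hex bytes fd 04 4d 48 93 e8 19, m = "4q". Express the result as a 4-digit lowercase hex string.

c2ff

Key hex bytes fd 04 4d 48 93 e8 19 is 7 bytes > B = 6, so hash it first: H(key) = f6 34, then zero-pad to 6 bytes: K' = f6 34 00 00 00 00.
K' ⊕ ipad = c0 02 36 36 36 36.  K' ⊕ opad = aa 68 5c 5c 5c 5c.
Inner input = (K'⊕ipad) ∥ m = c0 02 36 36 36 36 ∥ 34 71.
Inner hash: even-index sum = 352 mod 256 = 96; odd-index sum = 223 mod 256 = 223 → 60 df.
Outer input = (K'⊕opad) ∥ inner = aa 68 5c 5c 5c 5c ∥ 60 df.
Outer hash (tag): even-index sum = 450 mod 256 = 194; odd-index sum = 511 mod 256 = 255 → c2 ff.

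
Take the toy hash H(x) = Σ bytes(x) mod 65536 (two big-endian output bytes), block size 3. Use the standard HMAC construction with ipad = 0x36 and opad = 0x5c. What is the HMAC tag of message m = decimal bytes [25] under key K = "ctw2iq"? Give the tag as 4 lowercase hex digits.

Key "ctw2iq" = 63 74 77 32 69 71 is 6 bytes > B = 3, so hash it first: H(key) = 02 5a, then zero-pad to 3 bytes: K' = 02 5a 00.
K' ⊕ ipad = 34 6c 36.  K' ⊕ opad = 5e 06 5c.
Inner input = (K'⊕ipad) ∥ m = 34 6c 36 ∥ 19.
Inner hash: sum = 52+108+54+25 = 239 → 00 ef.
Outer input = (K'⊕opad) ∥ inner = 5e 06 5c ∥ 00 ef.
Outer hash (tag): sum = 94+6+92+0+239 = 431 → 01 af.

01af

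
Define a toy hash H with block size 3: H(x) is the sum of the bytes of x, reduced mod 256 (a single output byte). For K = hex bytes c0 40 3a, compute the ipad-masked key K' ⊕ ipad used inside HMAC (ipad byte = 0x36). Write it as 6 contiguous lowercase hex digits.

Key hex bytes c0 40 3a is exactly B = 3 bytes: K' = c0 40 3a.
XOR each byte with 0x36: c0⊕36=f6, 40⊕36=76, 3a⊕36=0c.

f6760c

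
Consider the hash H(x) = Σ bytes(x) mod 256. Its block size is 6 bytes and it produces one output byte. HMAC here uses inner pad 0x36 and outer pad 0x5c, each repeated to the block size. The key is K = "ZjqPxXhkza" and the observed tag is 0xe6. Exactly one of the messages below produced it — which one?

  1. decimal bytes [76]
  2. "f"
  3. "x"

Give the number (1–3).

Key "ZjqPxXhkza" = 5a 6a 71 50 78 58 68 6b 7a 61 is 10 bytes > B = 6, so hash it first: H(key) = 03, then zero-pad to 6 bytes: K' = 03 00 00 00 00 00.
K' ⊕ ipad = 35 36 36 36 36 36; K' ⊕ opad = 5f 5c 5c 5c 5c 5c.
m1: inner = H(35 36 36 36 36 36 4c) = 8f; tag = H(5f 5c 5c 5c 5c 5c 8f) = ba
m2: inner = H(35 36 36 36 36 36 66) = a9; tag = H(5f 5c 5c 5c 5c 5c a9) = d4
m3: inner = H(35 36 36 36 36 36 78) = bb; tag = H(5f 5c 5c 5c 5c 5c bb) = e6 ← matches

3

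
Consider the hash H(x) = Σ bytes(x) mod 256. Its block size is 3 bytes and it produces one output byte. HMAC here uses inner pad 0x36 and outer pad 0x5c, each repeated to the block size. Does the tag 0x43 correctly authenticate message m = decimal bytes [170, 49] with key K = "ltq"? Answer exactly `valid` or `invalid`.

valid

Key "ltq" = 6c 74 71 is exactly B = 3 bytes: K' = 6c 74 71.
K' ⊕ ipad = 5a 42 47; K' ⊕ opad = 30 28 2d.
Inner hash: sum = 90+66+71+170+49 = 446; mod 256 = 190 → be.
Outer hash (recomputed tag): sum = 48+40+45+190 = 323; mod 256 = 67 → 43.
Recomputed tag = 43; claimed = 43 → match.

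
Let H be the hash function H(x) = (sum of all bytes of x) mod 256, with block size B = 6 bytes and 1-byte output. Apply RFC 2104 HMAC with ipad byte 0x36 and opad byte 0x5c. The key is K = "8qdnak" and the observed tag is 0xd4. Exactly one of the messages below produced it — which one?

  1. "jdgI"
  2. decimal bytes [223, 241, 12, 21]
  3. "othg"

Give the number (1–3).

3

Key "8qdnak" = 38 71 64 6e 61 6b is exactly B = 6 bytes: K' = 38 71 64 6e 61 6b.
K' ⊕ ipad = 0e 47 52 58 57 5d; K' ⊕ opad = 64 2d 38 32 3d 37.
m1: inner = H(0e 47 52 58 57 5d 6a 64 67 49) = 31; tag = H(64 2d 38 32 3d 37 31) = a0
m2: inner = H(0e 47 52 58 57 5d df f1 0c 15) = a4; tag = H(64 2d 38 32 3d 37 a4) = 13
m3: inner = H(0e 47 52 58 57 5d 6f 74 68 67) = 65; tag = H(64 2d 38 32 3d 37 65) = d4 ← matches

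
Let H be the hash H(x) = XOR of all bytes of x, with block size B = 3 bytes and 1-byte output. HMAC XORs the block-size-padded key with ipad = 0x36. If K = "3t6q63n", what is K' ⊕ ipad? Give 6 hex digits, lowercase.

Key "3t6q63n" = 33 74 36 71 36 33 6e is 7 bytes > B = 3, so hash it first: H(key) = 6b, then zero-pad to 3 bytes: K' = 6b 00 00.
XOR each byte with 0x36: 6b⊕36=5d, 00⊕36=36, 00⊕36=36.

5d3636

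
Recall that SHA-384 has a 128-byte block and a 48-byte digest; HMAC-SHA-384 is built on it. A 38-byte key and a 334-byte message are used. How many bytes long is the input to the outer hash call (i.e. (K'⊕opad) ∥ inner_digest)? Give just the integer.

176

Key is 38 ≤ 128 bytes, zero-padded: |K'| = 128.
Outer input = (K'⊕opad) ∥ H(inner) → 128 + 48 = 176 bytes.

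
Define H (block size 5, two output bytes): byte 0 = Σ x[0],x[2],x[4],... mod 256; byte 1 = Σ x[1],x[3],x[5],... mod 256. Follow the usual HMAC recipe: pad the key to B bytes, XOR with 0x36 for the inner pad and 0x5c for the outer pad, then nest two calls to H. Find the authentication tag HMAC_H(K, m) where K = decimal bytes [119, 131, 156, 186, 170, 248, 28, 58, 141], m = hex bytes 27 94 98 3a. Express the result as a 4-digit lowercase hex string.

Key decimal bytes [119, 131, 156, 186, 170, 248, 28, 58, 141] = 77 83 9c ba aa f8 1c 3a 8d is 9 bytes > B = 5, so hash it first: H(key) = 66 6f, then zero-pad to 5 bytes: K' = 66 6f 00 00 00.
K' ⊕ ipad = 50 59 36 36 36.  K' ⊕ opad = 3a 33 5c 5c 5c.
Inner input = (K'⊕ipad) ∥ m = 50 59 36 36 36 ∥ 27 94 98 3a.
Inner hash: even-index sum = 394 mod 256 = 138; odd-index sum = 334 mod 256 = 78 → 8a 4e.
Outer input = (K'⊕opad) ∥ inner = 3a 33 5c 5c 5c ∥ 8a 4e.
Outer hash (tag): even-index sum = 320 mod 256 = 64; odd-index sum = 281 mod 256 = 25 → 40 19.

4019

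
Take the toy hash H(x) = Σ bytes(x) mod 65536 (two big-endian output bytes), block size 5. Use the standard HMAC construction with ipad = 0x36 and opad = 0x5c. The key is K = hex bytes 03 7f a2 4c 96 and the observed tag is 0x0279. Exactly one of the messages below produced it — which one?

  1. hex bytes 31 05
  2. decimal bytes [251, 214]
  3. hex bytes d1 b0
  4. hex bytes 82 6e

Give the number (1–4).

Key hex bytes 03 7f a2 4c 96 is exactly B = 5 bytes: K' = 03 7f a2 4c 96.
K' ⊕ ipad = 35 49 94 7a a0; K' ⊕ opad = 5f 23 fe 10 ca.
m1: inner = H(35 49 94 7a a0 31 05) = 02 62; tag = H(5f 23 fe 10 ca 02 62) = 02be
m2: inner = H(35 49 94 7a a0 fb d6) = 03 fd; tag = H(5f 23 fe 10 ca 03 fd) = 035a
m3: inner = H(35 49 94 7a a0 d1 b0) = 03 ad; tag = H(5f 23 fe 10 ca 03 ad) = 030a
m4: inner = H(35 49 94 7a a0 82 6e) = 03 1c; tag = H(5f 23 fe 10 ca 03 1c) = 0279 ← matches

4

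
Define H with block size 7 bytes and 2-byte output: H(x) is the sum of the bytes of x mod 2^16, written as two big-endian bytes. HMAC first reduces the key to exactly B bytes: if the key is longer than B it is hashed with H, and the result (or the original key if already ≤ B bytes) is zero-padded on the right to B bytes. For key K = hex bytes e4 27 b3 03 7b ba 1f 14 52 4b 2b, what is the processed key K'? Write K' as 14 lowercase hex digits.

03f10000000000

|K| = 11 > B = 7, so first hash the key.
H(K): sum = 228+39+179+3+123+186+31+20+82+75+43 = 1009 → 03 f1.
Zero-pad H(K) = 03 f1 to 7 bytes: K' = 03 f1 00 00 00 00 00.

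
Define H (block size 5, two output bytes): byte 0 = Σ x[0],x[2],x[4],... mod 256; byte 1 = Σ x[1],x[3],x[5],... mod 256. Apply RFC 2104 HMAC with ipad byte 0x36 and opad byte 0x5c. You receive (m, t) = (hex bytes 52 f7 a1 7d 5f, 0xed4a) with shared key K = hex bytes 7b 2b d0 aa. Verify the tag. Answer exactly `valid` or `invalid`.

invalid

Key hex bytes 7b 2b d0 aa is 4 bytes ≤ B = 5; zero-pad to 5 bytes: K' = 7b 2b d0 aa 00.
K' ⊕ ipad = 4d 1d e6 9c 36; K' ⊕ opad = 27 77 8c f6 5c.
Inner hash: even-index sum = 733 mod 256 = 221; odd-index sum = 523 mod 256 = 11 → dd 0b.
Outer hash (recomputed tag): even-index sum = 282 mod 256 = 26; odd-index sum = 586 mod 256 = 74 → 1a 4a.
Recomputed tag = 1a4a; claimed = ed4a → mismatch.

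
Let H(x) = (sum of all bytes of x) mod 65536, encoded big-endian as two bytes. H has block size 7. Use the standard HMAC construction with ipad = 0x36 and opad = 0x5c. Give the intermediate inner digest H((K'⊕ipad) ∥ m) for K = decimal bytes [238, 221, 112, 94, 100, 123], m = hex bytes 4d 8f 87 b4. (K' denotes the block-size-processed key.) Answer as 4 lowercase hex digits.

055d

Key decimal bytes [238, 221, 112, 94, 100, 123] = ee dd 70 5e 64 7b is 6 bytes ≤ B = 7; zero-pad to 7 bytes: K' = ee dd 70 5e 64 7b 00.
K' ⊕ ipad = d8 eb 46 68 52 4d 36.
Inner input = d8 eb 46 68 52 4d 36 ∥ 4d 8f 87 b4.
Inner hash: sum = 216+235+70+104+82+77+54+77+143+135+180 = 1373 → 05 5d.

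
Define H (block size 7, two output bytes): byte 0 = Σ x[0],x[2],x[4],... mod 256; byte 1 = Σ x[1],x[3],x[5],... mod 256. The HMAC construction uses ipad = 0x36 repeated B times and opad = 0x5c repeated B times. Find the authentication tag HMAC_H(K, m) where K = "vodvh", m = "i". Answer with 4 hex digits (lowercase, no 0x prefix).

2adf

Key "vodvh" = 76 6f 64 76 68 is 5 bytes ≤ B = 7; zero-pad to 7 bytes: K' = 76 6f 64 76 68 00 00.
K' ⊕ ipad = 40 59 52 40 5e 36 36.  K' ⊕ opad = 2a 33 38 2a 34 5c 5c.
Inner input = (K'⊕ipad) ∥ m = 40 59 52 40 5e 36 36 ∥ 69.
Inner hash: even-index sum = 294 mod 256 = 38; odd-index sum = 312 mod 256 = 56 → 26 38.
Outer input = (K'⊕opad) ∥ inner = 2a 33 38 2a 34 5c 5c ∥ 26 38.
Outer hash (tag): even-index sum = 298 mod 256 = 42; odd-index sum = 223 mod 256 = 223 → 2a df.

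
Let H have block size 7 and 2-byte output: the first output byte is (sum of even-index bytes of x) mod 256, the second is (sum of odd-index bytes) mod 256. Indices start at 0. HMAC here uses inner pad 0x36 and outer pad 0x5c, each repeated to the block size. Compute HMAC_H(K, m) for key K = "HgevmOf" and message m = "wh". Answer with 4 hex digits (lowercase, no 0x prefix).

395c

Key "HgevmOf" = 48 67 65 76 6d 4f 66 is exactly B = 7 bytes: K' = 48 67 65 76 6d 4f 66.
K' ⊕ ipad = 7e 51 53 40 5b 79 50.  K' ⊕ opad = 14 3b 39 2a 31 13 3a.
Inner input = (K'⊕ipad) ∥ m = 7e 51 53 40 5b 79 50 ∥ 77 68.
Inner hash: even-index sum = 484 mod 256 = 228; odd-index sum = 385 mod 256 = 129 → e4 81.
Outer input = (K'⊕opad) ∥ inner = 14 3b 39 2a 31 13 3a ∥ e4 81.
Outer hash (tag): even-index sum = 313 mod 256 = 57; odd-index sum = 348 mod 256 = 92 → 39 5c.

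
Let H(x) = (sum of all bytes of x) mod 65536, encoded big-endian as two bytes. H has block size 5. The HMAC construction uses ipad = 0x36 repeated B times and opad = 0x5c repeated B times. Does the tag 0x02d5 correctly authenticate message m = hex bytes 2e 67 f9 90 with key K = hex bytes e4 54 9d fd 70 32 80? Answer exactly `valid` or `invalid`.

valid

Key hex bytes e4 54 9d fd 70 32 80 is 7 bytes > B = 5, so hash it first: H(key) = 03 f4, then zero-pad to 5 bytes: K' = 03 f4 00 00 00.
K' ⊕ ipad = 35 c2 36 36 36; K' ⊕ opad = 5f a8 5c 5c 5c.
Inner hash: sum = 53+194+54+54+54+46+103+249+144 = 951 → 03 b7.
Outer hash (recomputed tag): sum = 95+168+92+92+92+3+183 = 725 → 02 d5.
Recomputed tag = 02d5; claimed = 02d5 → match.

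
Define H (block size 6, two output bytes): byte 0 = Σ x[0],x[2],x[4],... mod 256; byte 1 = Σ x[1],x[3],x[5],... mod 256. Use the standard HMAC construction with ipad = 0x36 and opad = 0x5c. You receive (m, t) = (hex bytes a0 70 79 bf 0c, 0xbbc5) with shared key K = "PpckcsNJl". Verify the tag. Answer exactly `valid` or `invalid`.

valid

Key "PpckcsNJl" = 50 70 63 6b 63 73 4e 4a 6c is 9 bytes > B = 6, so hash it first: H(key) = d0 98, then zero-pad to 6 bytes: K' = d0 98 00 00 00 00.
K' ⊕ ipad = e6 ae 36 36 36 36; K' ⊕ opad = 8c c4 5c 5c 5c 5c.
Inner hash: even-index sum = 631 mod 256 = 119; odd-index sum = 585 mod 256 = 73 → 77 49.
Outer hash (recomputed tag): even-index sum = 443 mod 256 = 187; odd-index sum = 453 mod 256 = 197 → bb c5.
Recomputed tag = bbc5; claimed = bbc5 → match.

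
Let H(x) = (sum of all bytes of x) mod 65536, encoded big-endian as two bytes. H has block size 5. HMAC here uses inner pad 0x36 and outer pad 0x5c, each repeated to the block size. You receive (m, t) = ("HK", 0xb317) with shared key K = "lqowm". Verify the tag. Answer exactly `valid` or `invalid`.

invalid

Key "lqowm" = 6c 71 6f 77 6d is exactly B = 5 bytes: K' = 6c 71 6f 77 6d.
K' ⊕ ipad = 5a 47 59 41 5b; K' ⊕ opad = 30 2d 33 2b 31.
Inner hash: sum = 90+71+89+65+91+72+75 = 553 → 02 29.
Outer hash (recomputed tag): sum = 48+45+51+43+49+2+41 = 279 → 01 17.
Recomputed tag = 0117; claimed = b317 → mismatch.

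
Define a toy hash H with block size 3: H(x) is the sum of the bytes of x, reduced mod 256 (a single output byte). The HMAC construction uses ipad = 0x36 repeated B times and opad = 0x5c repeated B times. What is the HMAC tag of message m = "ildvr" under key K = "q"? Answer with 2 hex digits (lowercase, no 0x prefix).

Key "q" = 71 is 1 byte ≤ B = 3; zero-pad to 3 bytes: K' = 71 00 00.
K' ⊕ ipad = 47 36 36.  K' ⊕ opad = 2d 5c 5c.
Inner input = (K'⊕ipad) ∥ m = 47 36 36 ∥ 69 6c 64 76 72.
Inner hash: sum = 71+54+54+105+108+100+118+114 = 724; mod 256 = 212 → d4.
Outer input = (K'⊕opad) ∥ inner = 2d 5c 5c ∥ d4.
Outer hash (tag): sum = 45+92+92+212 = 441; mod 256 = 185 → b9.

b9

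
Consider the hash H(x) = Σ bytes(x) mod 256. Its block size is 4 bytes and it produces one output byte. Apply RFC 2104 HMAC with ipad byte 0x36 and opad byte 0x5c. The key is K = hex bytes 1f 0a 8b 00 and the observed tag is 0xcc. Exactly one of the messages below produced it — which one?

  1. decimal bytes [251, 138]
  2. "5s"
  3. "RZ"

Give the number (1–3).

Key hex bytes 1f 0a 8b 00 is exactly B = 4 bytes: K' = 1f 0a 8b 00.
K' ⊕ ipad = 29 3c bd 36; K' ⊕ opad = 43 56 d7 5c.
m1: inner = H(29 3c bd 36 fb 8a) = dd; tag = H(43 56 d7 5c dd) = a9
m2: inner = H(29 3c bd 36 35 73) = 00; tag = H(43 56 d7 5c 00) = cc ← matches
m3: inner = H(29 3c bd 36 52 5a) = 04; tag = H(43 56 d7 5c 04) = d0

2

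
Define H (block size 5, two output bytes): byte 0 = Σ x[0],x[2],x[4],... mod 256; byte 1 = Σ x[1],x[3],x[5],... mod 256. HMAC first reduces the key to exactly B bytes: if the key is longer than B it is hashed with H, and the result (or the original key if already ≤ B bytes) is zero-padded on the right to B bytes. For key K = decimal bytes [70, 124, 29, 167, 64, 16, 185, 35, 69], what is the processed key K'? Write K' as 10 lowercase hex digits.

|K| = 9 > B = 5, so first hash the key.
H(K): even-index sum = 417 mod 256 = 161; odd-index sum = 342 mod 256 = 86 → a1 56.
Zero-pad H(K) = a1 56 to 5 bytes: K' = a1 56 00 00 00.

a156000000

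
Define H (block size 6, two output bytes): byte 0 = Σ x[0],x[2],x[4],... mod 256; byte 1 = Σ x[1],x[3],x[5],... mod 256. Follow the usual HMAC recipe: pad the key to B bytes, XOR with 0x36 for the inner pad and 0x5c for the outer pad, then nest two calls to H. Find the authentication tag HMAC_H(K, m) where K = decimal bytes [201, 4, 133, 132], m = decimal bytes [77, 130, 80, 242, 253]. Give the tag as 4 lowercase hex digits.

4c1a

Key decimal bytes [201, 4, 133, 132] = c9 04 85 84 is 4 bytes ≤ B = 6; zero-pad to 6 bytes: K' = c9 04 85 84 00 00.
K' ⊕ ipad = ff 32 b3 b2 36 36.  K' ⊕ opad = 95 58 d9 d8 5c 5c.
Inner input = (K'⊕ipad) ∥ m = ff 32 b3 b2 36 36 ∥ 4d 82 50 f2 fd.
Inner hash: even-index sum = 898 mod 256 = 130; odd-index sum = 654 mod 256 = 142 → 82 8e.
Outer input = (K'⊕opad) ∥ inner = 95 58 d9 d8 5c 5c ∥ 82 8e.
Outer hash (tag): even-index sum = 588 mod 256 = 76; odd-index sum = 538 mod 256 = 26 → 4c 1a.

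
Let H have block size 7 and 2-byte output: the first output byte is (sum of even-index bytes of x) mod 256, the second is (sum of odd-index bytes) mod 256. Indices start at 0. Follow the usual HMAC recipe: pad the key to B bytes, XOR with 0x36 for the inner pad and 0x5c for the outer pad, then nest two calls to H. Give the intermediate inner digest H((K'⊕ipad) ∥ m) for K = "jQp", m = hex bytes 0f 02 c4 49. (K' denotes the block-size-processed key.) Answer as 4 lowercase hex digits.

Key "jQp" = 6a 51 70 is 3 bytes ≤ B = 7; zero-pad to 7 bytes: K' = 6a 51 70 00 00 00 00.
K' ⊕ ipad = 5c 67 46 36 36 36 36.
Inner input = 5c 67 46 36 36 36 36 ∥ 0f 02 c4 49.
Inner hash: even-index sum = 345 mod 256 = 89; odd-index sum = 422 mod 256 = 166 → 59 a6.

59a6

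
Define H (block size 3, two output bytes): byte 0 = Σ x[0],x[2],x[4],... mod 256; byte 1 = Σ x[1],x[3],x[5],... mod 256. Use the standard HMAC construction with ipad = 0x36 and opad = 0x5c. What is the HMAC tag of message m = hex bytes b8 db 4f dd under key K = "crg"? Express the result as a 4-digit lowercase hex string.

Key "crg" = 63 72 67 is exactly B = 3 bytes: K' = 63 72 67.
K' ⊕ ipad = 55 44 51.  K' ⊕ opad = 3f 2e 3b.
Inner input = (K'⊕ipad) ∥ m = 55 44 51 ∥ b8 db 4f dd.
Inner hash: even-index sum = 606 mod 256 = 94; odd-index sum = 331 mod 256 = 75 → 5e 4b.
Outer input = (K'⊕opad) ∥ inner = 3f 2e 3b ∥ 5e 4b.
Outer hash (tag): even-index sum = 197 mod 256 = 197; odd-index sum = 140 mod 256 = 140 → c5 8c.

c58c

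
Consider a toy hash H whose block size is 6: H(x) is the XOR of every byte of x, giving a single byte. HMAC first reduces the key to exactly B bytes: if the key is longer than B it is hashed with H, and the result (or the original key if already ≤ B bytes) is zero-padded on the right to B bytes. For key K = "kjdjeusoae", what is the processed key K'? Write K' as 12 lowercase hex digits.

|K| = 10 > B = 6, so first hash the key.
H(K): XOR 6b⊕6a⊕64⊕6a⊕65⊕75⊕73⊕6f⊕61⊕65 = 07.
Zero-pad H(K) = 07 to 6 bytes: K' = 07 00 00 00 00 00.

070000000000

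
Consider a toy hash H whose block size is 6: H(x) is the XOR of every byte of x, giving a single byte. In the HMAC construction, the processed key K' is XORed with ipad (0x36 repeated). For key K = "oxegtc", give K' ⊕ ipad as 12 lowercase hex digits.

Key "oxegtc" = 6f 78 65 67 74 63 is exactly B = 6 bytes: K' = 6f 78 65 67 74 63.
XOR each byte with 0x36: 6f⊕36=59, 78⊕36=4e, 65⊕36=53, 67⊕36=51, 74⊕36=42, 63⊕36=55.

594e53514255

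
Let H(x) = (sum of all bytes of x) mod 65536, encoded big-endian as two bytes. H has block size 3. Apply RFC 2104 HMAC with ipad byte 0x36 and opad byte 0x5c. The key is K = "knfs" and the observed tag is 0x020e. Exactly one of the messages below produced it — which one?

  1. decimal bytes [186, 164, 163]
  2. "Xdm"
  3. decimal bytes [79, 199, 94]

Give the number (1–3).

3

Key "knfs" = 6b 6e 66 73 is 4 bytes > B = 3, so hash it first: H(key) = 01 b2, then zero-pad to 3 bytes: K' = 01 b2 00.
K' ⊕ ipad = 37 84 36; K' ⊕ opad = 5d ee 5c.
m1: inner = H(37 84 36 ba a4 a3) = 02 f2; tag = H(5d ee 5c 02 f2) = 029b
m2: inner = H(37 84 36 58 64 6d) = 02 1a; tag = H(5d ee 5c 02 1a) = 01c3
m3: inner = H(37 84 36 4f c7 5e) = 02 65; tag = H(5d ee 5c 02 65) = 020e ← matches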